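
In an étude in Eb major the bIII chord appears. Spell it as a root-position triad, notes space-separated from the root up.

The root of bIII is the lowered 3rd degree: G becomes Gb. Stacking thirds in Eb minor on Gb gives Gb–Bb–Db.

Gb Bb Db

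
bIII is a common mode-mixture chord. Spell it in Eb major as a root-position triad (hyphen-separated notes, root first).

Gb-Bb-Db

The root of bIII is the lowered 3rd degree: G becomes Gb. In Eb minor the chord on Gb is Gb–Bb–Db.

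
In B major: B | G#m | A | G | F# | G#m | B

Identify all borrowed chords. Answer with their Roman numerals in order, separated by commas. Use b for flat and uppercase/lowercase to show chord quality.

bVII, bVI

B major has the diatonic set B, C#m, D#m, E, F#, G#m, A#dim. B, G#m and F# all belong to that set. A (A–C#–E) is not: scale degree 7 in B major carries A#dim (vii°). In B minor the chord on that degree is A, so here it functions as bVII, borrowed from the parallel minor. G (G–B–D) is not: scale degree 6 in B major carries G#m (vi). In B minor the chord on that degree is G, so here it functions as bVI, borrowed from the parallel minor.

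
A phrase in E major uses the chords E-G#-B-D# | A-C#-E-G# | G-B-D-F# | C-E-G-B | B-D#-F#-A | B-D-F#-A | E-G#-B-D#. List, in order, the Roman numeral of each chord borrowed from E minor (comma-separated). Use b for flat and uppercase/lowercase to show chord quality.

bIIImaj7, bVImaj7, v7

The diatonic triads in E major are E, F#m, G#m, A, B, C#m, D#dim. Of the given chords, E–G#–B–D# = Emaj7, A–C#–E–G# = Amaj7 and B–D#–F#–A = B7 are diatonic. G–B–D–F# is not: scale degree 3 in E major carries G#m (iii). In E minor the chord on that degree is Gmaj7, so here it functions as bIIImaj7, borrowed from the parallel minor. C–E–G–B doesn't fit — on degree 6 E major would have C#m (vi). Cmaj7 is the degree-6 chord of E minor, so it is the borrowed bVImaj7. But B–D–F#–A is foreign: the diatonic V on degree 5 is B, whereas Bm7 comes from E minor. It is labeled v7.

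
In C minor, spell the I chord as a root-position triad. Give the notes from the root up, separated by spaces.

C E G

I is built on scale degree 1, which is C in both C minor and its parallel. Stacking thirds in C major on C gives C–E–G.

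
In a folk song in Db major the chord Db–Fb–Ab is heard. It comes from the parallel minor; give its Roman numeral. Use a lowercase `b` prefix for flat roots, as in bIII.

i

Db is scale degree 1 in Db major. Db–Fb–Ab is a minor chord — the form found in Db minor, not the diatonic I (Db). Borrowed into Db major it is written i.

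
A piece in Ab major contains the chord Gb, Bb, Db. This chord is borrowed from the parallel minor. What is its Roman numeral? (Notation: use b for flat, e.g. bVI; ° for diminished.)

The root Gb is the lowered 7th scale degree — diatonically Ab major has G there. Gb–Bb–Db is a major chord — the form found in Ab minor, not the diatonic vii° (Gdim). Borrowed into Ab major it is written bVII.

bVII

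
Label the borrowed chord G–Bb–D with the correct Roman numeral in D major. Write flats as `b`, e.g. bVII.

G is scale degree 4 in D major. The diatonic chord on degree 4 would be G (IV), but G–Bb–D is the minor chord from D minor. As a borrowed chord it is labeled iv.

iv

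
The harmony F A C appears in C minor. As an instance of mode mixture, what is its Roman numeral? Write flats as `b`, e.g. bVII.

IV

F is scale degree 4 in C minor. The diatonic chord on degree 4 would be Fm (iv), but F–A–C is the major chord from C major. As a borrowed chord it is labeled IV.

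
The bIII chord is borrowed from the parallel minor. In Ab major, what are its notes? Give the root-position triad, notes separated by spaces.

The root of bIII is the lowered 3rd degree: C becomes Cb. Stacking thirds in Ab minor on Cb gives Cb–Eb–Gb.

Cb Eb Gb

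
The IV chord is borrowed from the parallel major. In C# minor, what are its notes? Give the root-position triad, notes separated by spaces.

F# A# C#

The root, F#, is scale degree 4 — the same note in C# minor and C# major; only the chord quality changes. Stacking thirds in C# major on F# gives F#–A#–C#.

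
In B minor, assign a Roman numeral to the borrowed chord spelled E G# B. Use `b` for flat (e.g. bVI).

The root E is the diatonic 4th degree of B minor; the borrowing shows in the chord quality. Diatonically B minor has Em (iv) on that degree; E–G#–B is instead the major chord native to B major, so it takes the label IV.

IV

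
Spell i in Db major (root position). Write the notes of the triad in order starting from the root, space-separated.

i is built on scale degree 1, which is Db in both Db major and its parallel. Stacking thirds in Db minor on Db gives Db–Fb–Ab.

Db Fb Ab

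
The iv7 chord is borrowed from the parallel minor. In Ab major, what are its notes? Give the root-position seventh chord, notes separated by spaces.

The root, Db, is scale degree 4 — the same note in Ab major and Ab minor; only the chord quality changes. Stacking thirds in Ab minor on Db gives Db–Fb–Ab–Cb.

Db Fb Ab Cb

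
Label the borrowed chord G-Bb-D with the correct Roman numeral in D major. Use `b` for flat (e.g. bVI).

iv

G is scale degree 4 in D major. G–Bb–D is a minor chord — the form found in D minor, not the diatonic IV (G). Borrowed into D major it is written iv.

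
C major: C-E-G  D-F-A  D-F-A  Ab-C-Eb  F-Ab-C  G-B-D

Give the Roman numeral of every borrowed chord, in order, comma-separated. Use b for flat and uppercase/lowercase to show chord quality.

bVI, iv

The diatonic triads in C major are C, Dm, Em, F, G, Am, Bdim. C–E–G = C, D–F–A = Dm and G–B–D = G all belong to that set. Ab–C–Eb is not: scale degree 6 in C major carries Am (vi). In C minor the chord on that degree is Ab, so here it functions as bVI, borrowed from the parallel minor. But F–Ab–C is foreign: the diatonic IV on degree 4 is F, whereas Fm comes from C minor. It is labeled iv.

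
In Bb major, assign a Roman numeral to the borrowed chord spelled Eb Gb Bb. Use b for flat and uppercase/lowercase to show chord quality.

The root Eb is the diatonic 4th degree of Bb major; the borrowing shows in the chord quality. Diatonically Bb major has Eb (IV) on that degree; Eb–Gb–Bb is instead the minor chord native to Bb minor, so it takes the label iv.

iv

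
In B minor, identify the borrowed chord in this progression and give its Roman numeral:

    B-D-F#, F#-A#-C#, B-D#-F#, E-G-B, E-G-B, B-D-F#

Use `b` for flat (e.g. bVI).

I

B minor has the diatonic set Bm, C#dim, D, Em, F#, G, A (with V from harmonic minor). B–D–F# = Bm, F#–A#–C# = F# and E–G–B = Em all belong to that set. But B–D#–F# is foreign: the diatonic i on degree 1 is Bm, whereas B comes from B major. It is labeled I.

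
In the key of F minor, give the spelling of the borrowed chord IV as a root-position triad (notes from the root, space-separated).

The root, Bb, is scale degree 4 — the same note in F minor and F major; only the chord quality changes. Stacking thirds in F major on Bb gives Bb–D–F.

Bb D F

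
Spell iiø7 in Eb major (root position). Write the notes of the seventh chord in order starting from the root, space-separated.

F Ab Cb Eb

The root, F, is scale degree 2 — the same note in Eb major and Eb minor; only the chord quality changes. In Eb minor the chord on F is F–Ab–Cb–Eb.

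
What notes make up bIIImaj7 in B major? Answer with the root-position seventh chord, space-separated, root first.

bIIImaj7 is built on the lowered scale degree 3. In B major degree 3 is D#; lowered it becomes D. Stacking thirds in B minor on D gives D–F#–A–C#.

D F# A C#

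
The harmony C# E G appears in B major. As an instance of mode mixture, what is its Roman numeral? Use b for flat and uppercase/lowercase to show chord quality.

The root C# is the diatonic 2nd degree of B major; the borrowing shows in the chord quality. Diatonically B major has C#m (ii) on that degree; C#–E–G is instead the diminished chord native to B minor, so it takes the label ii°.

ii°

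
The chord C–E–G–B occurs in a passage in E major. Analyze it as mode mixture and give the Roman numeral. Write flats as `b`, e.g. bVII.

The root C is the lowered 6th scale degree — diatonically E major has C# there. The diatonic chord on degree 6 would be C#m (vi), but C–E–G–B is the major-seventh chord from E minor. As a borrowed chord it is labeled bVImaj7.

bVImaj7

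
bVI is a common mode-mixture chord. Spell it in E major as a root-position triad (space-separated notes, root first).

C E G

bVI is built on the lowered scale degree 6. In E major degree 6 is C#; lowered it becomes C. Stacking thirds in E minor on C gives C–E–G.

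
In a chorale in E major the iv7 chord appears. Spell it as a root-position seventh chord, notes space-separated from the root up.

A C E G

The root, A, is scale degree 4 — the same note in E major and E minor; only the chord quality changes. Stacking thirds in E minor on A gives A–C–E–G.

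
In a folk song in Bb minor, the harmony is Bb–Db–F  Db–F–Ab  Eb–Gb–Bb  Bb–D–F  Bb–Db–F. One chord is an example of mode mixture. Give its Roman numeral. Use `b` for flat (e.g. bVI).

I

The diatonic triads in Bb minor (with V from harmonic minor) are Bbm, Cdim, Db, Ebm, F, Gb, Ab. Of the given chords, Bb–Db–F = Bbm, Db–F–Ab = Db and Eb–Gb–Bb = Ebm are diatonic. Bb–D–F is not: scale degree 1 in Bb minor carries Bbm (i). In Bb major the chord on that degree is Bb, so here it functions as I, borrowed from the parallel major.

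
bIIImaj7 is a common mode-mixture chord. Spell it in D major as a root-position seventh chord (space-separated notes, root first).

The root of bIIImaj7 is the lowered 3rd degree: F# becomes F. Building the major-seventh chord from the parallel minor on F: F–A–C–E.

F A C E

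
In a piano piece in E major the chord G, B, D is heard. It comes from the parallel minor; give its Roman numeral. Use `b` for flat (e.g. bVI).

In E major scale degree 3 is G#; G is its lowered form, from E minor. G–B–D is a major chord — the form found in E minor, not the diatonic iii (G#m). Borrowed into E major it is written bIII.

bIII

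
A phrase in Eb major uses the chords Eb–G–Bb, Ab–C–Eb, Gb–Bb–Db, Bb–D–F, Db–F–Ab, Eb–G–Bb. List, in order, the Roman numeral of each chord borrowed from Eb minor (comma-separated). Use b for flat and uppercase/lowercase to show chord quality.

The diatonic triads in Eb major are Eb, Fm, Gm, Ab, Bb, Cm, Ddim. Of the given chords, Eb–G–Bb = Eb, Ab–C–Eb = Ab and Bb–D–F = Bb are diatonic. Gb–Bb–Db doesn't fit — on degree 3 Eb major would have Gm (iii). Gb is the degree-3 chord of Eb minor, so it is the borrowed bIII. Db–F–Ab doesn't fit — on degree 7 Eb major would have Ddim (vii°). Db is the degree-7 chord of Eb minor, so it is the borrowed bVII.

bIII, bVII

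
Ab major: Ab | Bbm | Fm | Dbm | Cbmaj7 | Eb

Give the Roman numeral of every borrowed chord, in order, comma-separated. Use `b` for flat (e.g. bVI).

iv, bIIImaj7

In Ab major the diatonic chords are Ab, Bbm, Cm, Db, Eb, Fm, Gdim. Ab, Bbm, Fm and Eb all belong to that set. Dbm (Db–Fb–Ab) is not: scale degree 4 in Ab major carries Db (IV). In Ab minor the chord on that degree is Dbm, so here it functions as iv, borrowed from the parallel minor. But Cbmaj7 (Cb–Eb–Gb–Bb) is foreign: the diatonic iii on degree 3 is Cm, whereas Cbmaj7 comes from Ab minor. It is labeled bIIImaj7.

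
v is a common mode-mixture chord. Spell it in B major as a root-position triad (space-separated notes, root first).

v is built on scale degree 5, which is F# in both B major and its parallel. Building the minor chord from the parallel minor on F#: F#–A–C#.

F# A C#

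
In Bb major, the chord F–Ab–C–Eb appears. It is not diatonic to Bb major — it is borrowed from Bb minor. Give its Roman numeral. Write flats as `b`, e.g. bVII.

The root F is the diatonic 5th degree of Bb major; the borrowing shows in the chord quality. The diatonic chord on degree 5 would be F (V), but F–Ab–C–Eb is the minor-seventh chord from Bb minor. As a borrowed chord it is labeled v7.

v7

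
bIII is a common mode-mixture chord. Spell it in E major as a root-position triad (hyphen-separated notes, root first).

G-B-D

The root of bIII is the lowered 3rd degree: G# becomes G. Building the major chord from the parallel minor on G: G–B–D.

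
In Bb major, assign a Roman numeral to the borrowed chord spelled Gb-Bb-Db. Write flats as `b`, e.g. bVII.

The root Gb is the lowered 6th scale degree — diatonically Bb major has G there. Gb–Bb–Db is a major chord — the form found in Bb minor, not the diatonic vi (Gm). Borrowed into Bb major it is written bVI.

bVI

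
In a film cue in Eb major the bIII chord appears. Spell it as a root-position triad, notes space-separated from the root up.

The root of bIII is the lowered 3rd degree: G becomes Gb. Stacking thirds in Eb minor on Gb gives Gb–Bb–Db.

Gb Bb Db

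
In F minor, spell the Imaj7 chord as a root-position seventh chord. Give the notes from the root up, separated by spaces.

F A C E

Imaj7 is built on scale degree 1, which is F in both F minor and its parallel. Stacking thirds in F major on F gives F–A–C–E.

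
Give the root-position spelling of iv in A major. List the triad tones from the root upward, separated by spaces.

iv is built on scale degree 4, which is D in both A major and its parallel. Building the minor chord from the parallel minor on D: D–F–A.

D F A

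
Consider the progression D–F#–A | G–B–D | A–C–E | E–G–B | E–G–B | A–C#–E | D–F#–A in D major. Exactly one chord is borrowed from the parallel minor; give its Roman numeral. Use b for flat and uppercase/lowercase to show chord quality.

D major has the diatonic set D, Em, F#m, G, A, Bm, C#dim. Of the given chords, D–F#–A = D, G–B–D = G, E–G–B = Em and A–C#–E = A are diatonic. A–C–E is not: scale degree 5 in D major carries A (V). In D minor the chord on that degree is Am, so here it functions as v, borrowed from the parallel minor.

v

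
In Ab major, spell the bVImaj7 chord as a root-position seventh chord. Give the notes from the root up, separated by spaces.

The root of bVImaj7 is the lowered 6th degree: F becomes Fb. In Ab minor the chord on Fb is Fb–Ab–Cb–Eb.

Fb Ab Cb Eb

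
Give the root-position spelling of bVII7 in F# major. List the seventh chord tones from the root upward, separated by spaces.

E G# B D

Scale degree 7 in F# major is E#. bVII7 uses the lowered form, E, taken from F# minor. In F# minor the chord on E is E–G#–B–D.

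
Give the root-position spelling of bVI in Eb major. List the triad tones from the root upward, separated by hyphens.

Scale degree 6 in Eb major is C. bVI uses the lowered form, Cb, taken from Eb minor. In Eb minor the chord on Cb is Cb–Eb–Gb.

Cb-Eb-Gb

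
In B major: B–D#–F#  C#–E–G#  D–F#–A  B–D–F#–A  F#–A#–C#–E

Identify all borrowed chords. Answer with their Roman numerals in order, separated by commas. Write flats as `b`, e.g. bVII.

bIII, i7

In B major the diatonic chords are B, C#m, D#m, E, F#, G#m, A#dim. B–D#–F# = B, C#–E–G# = C#m and F#–A#–C#–E = F#7 are all diatonic. But D–F#–A is foreign: the diatonic iii on degree 3 is D#m, whereas D comes from B minor. It is labeled bIII. B–D–F#–A is not: scale degree 1 in B major carries B (I). In B minor the chord on that degree is Bm7, so here it functions as i7, borrowed from the parallel minor.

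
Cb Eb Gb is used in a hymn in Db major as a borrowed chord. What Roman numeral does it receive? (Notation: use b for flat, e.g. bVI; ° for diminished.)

bVII

The root Cb is the lowered 7th scale degree — diatonically Db major has C there. The diatonic chord on degree 7 would be Cdim (vii°), but Cb–Eb–Gb is the major chord from Db minor. As a borrowed chord it is labeled bVII.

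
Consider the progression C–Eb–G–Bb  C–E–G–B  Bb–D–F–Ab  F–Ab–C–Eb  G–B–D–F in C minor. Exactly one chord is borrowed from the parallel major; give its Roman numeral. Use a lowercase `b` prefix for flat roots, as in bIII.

The diatonic triads in C minor (with V from harmonic minor) are Cm, Ddim, Eb, Fm, G, Ab, Bb. Of the given chords, C–Eb–G–Bb = Cm7, Bb–D–F–Ab = Bb7, F–Ab–C–Eb = Fm7 and G–B–D–F = G7 are diatonic. C–E–G–B doesn't fit — on degree 1 C minor would have Cm (i). Cmaj7 is the degree-1 chord of C major, so it is the borrowed Imaj7.

Imaj7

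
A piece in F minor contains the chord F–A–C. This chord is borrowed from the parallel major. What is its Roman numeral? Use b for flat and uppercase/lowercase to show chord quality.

F is scale degree 1 in F minor. Diatonically F minor has Fm (i) on that degree; F–A–C is instead the major chord native to F major, so it takes the label I.

I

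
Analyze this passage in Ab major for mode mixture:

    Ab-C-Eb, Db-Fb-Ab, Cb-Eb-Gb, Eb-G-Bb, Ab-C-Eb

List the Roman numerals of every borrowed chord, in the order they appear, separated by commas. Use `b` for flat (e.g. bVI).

The diatonic triads in Ab major are Ab, Bbm, Cm, Db, Eb, Fm, Gdim. Ab–C–Eb = Ab and Eb–G–Bb = Eb are both diatonic. Db–Fb–Ab doesn't fit — on degree 4 Ab major would have Db (IV). Dbm is the degree-4 chord of Ab minor, so it is the borrowed iv. But Cb–Eb–Gb is foreign: the diatonic iii on degree 3 is Cm, whereas Cb comes from Ab minor. It is labeled bIII.

iv, bIII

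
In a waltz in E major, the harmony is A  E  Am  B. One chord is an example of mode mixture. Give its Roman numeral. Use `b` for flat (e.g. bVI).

E major has the diatonic set E, F#m, G#m, A, B, C#m, D#dim. Of the given chords, A, E and B are diatonic. Am (A–C–E) doesn't fit — on degree 4 E major would have A (IV). Am is the degree-4 chord of E minor, so it is the borrowed iv.

iv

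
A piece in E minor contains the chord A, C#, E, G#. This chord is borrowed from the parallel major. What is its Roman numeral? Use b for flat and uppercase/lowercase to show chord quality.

The root A is the diatonic 4th degree of E minor; the borrowing shows in the chord quality. Diatonically E minor has Am (iv) on that degree; A–C#–E–G# is instead the major-seventh chord native to E major, so it takes the label IVmaj7.

IVmaj7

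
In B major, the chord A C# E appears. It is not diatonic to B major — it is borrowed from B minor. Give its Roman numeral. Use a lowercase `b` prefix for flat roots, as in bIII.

A is the lowered form of scale degree 7 in B major (the diatonic degree 7 is A#). The diatonic chord on degree 7 would be A#dim (vii°), but A–C#–E is the major chord from B minor. As a borrowed chord it is labeled bVII.

bVII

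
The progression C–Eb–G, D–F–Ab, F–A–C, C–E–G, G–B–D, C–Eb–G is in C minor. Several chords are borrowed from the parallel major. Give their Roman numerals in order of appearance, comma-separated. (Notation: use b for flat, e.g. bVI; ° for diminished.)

The diatonic triads in C minor (with V from harmonic minor) are Cm, Ddim, Eb, Fm, G, Ab, Bb. Of the given chords, C–Eb–G = Cm, D–F–Ab = Ddim and G–B–D = G are diatonic. F–A–C is not: scale degree 4 in C minor carries Fm (iv). In C major the chord on that degree is F, so here it functions as IV, borrowed from the parallel major. But C–E–G is foreign: the diatonic i on degree 1 is Cm, whereas C comes from C major. It is labeled I.

IV, I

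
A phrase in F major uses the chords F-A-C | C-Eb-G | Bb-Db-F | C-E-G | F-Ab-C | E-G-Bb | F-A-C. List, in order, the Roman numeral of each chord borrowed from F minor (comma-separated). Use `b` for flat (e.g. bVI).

v, iv, i

F major has the diatonic set F, Gm, Am, Bb, C, Dm, Edim. Of the given chords, F–A–C = F, C–E–G = C and E–G–Bb = Edim are diatonic. C–Eb–G is not: scale degree 5 in F major carries C (V). In F minor the chord on that degree is Cm, so here it functions as v, borrowed from the parallel minor. But Bb–Db–F is foreign: the diatonic IV on degree 4 is Bb, whereas Bbm comes from F minor. It is labeled iv. F–Ab–C is not: scale degree 1 in F major carries F (I). In F minor the chord on that degree is Fm, so here it functions as i, borrowed from the parallel minor.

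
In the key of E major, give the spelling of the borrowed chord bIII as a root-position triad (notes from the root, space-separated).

The root of bIII is the lowered 3rd degree: G# becomes G. In E minor the chord on G is G–B–D.

G B D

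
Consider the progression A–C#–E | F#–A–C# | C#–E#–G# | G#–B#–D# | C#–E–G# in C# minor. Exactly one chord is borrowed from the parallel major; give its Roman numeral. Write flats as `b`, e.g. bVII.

C# minor has the diatonic set C#m, D#dim, E, F#m, G#, A, B (with V from harmonic minor). Of the given chords, A–C#–E = A, F#–A–C# = F#m, G#–B#–D# = G# and C#–E–G# = C#m are diatonic. C#–E#–G# is not: scale degree 1 in C# minor carries C#m (i). In C# major the chord on that degree is C#, so here it functions as I, borrowed from the parallel major.

I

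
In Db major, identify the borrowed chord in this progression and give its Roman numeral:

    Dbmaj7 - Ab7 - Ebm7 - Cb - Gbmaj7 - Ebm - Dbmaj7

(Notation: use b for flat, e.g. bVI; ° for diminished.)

The diatonic triads in Db major are Db, Ebm, Fm, Gb, Ab, Bbm, Cdim. Dbmaj7, Ab7, Ebm7, Gbmaj7 and Ebm all belong to that set. Cb (Cb–Eb–Gb) doesn't fit — on degree 7 Db major would have Cdim (vii°). Cb is the degree-7 chord of Db minor, so it is the borrowed bVII.

bVII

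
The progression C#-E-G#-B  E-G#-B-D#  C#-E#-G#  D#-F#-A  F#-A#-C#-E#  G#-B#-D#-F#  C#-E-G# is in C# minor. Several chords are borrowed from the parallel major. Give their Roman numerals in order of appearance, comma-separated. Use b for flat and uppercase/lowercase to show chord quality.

C# minor has the diatonic set C#m, D#dim, E, F#m, G#, A, B (with V from harmonic minor). C#–E–G#–B = C#m7, E–G#–B–D# = Emaj7, D#–F#–A = D#dim, G#–B#–D#–F# = G#7 and C#–E–G# = C#m are all diatonic. C#–E#–G# is not: scale degree 1 in C# minor carries C#m (i). In C# major the chord on that degree is C#, so here it functions as I, borrowed from the parallel major. F#–A#–C#–E# doesn't fit — on degree 4 C# minor would have F#m (iv). F#maj7 is the degree-4 chord of C# major, so it is the borrowed IVmaj7.

I, IVmaj7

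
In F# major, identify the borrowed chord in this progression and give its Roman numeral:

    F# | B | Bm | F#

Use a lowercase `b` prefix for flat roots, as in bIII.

F# major has the diatonic set F#, G#m, A#m, B, C#, D#m, E#dim. F# and B are both diatonic. But Bm (B–D–F#) is foreign: the diatonic IV on degree 4 is B, whereas Bm comes from F# minor. It is labeled iv.

iv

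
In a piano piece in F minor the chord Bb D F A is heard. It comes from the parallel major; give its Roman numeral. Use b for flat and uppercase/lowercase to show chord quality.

Bb is scale degree 4 in F minor. Bb–D–F–A is a major-seventh chord — the form found in F major, not the diatonic iv (Bbm). Borrowed into F minor it is written IVmaj7.

IVmaj7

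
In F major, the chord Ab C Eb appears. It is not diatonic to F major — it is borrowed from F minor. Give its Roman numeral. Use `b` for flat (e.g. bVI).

In F major scale degree 3 is A; Ab is its lowered form, from F minor. The diatonic chord on degree 3 would be Am (iii), but Ab–C–Eb is the major chord from F minor. As a borrowed chord it is labeled bIII.

bIII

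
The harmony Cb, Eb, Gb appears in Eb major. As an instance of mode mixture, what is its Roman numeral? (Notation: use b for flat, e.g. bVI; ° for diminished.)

bVI

Cb is the lowered form of scale degree 6 in Eb major (the diatonic degree 6 is C). Diatonically Eb major has Cm (vi) on that degree; Cb–Eb–Gb is instead the major chord native to Eb minor, so it takes the label bVI.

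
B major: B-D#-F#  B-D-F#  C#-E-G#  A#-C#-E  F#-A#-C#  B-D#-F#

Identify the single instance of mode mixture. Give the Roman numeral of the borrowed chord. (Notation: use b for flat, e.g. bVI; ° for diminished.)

i

The diatonic triads in B major are B, C#m, D#m, E, F#, G#m, A#dim. B–D#–F# = B, C#–E–G# = C#m, A#–C#–E = A#dim and F#–A#–C# = F# all belong to that set. B–D–F# doesn't fit — on degree 1 B major would have B (I). Bm is the degree-1 chord of B minor, so it is the borrowed i.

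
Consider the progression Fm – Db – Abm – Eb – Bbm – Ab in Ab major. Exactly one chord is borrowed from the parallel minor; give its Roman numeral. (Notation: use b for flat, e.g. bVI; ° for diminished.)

i

Ab major has the diatonic set Ab, Bbm, Cm, Db, Eb, Fm, Gdim. Fm, Db, Eb, Bbm and Ab are all diatonic. Abm (Ab–Cb–Eb) doesn't fit — on degree 1 Ab major would have Ab (I). Abm is the degree-1 chord of Ab minor, so it is the borrowed i.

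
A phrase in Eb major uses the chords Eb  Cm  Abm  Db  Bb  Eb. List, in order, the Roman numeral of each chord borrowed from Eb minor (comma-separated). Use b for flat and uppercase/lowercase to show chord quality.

The diatonic triads in Eb major are Eb, Fm, Gm, Ab, Bb, Cm, Ddim. Eb, Cm and Bb are all diatonic. Abm (Ab–Cb–Eb) is not: scale degree 4 in Eb major carries Ab (IV). In Eb minor the chord on that degree is Abm, so here it functions as iv, borrowed from the parallel minor. Db (Db–F–Ab) is not: scale degree 7 in Eb major carries Ddim (vii°). In Eb minor the chord on that degree is Db, so here it functions as bVII, borrowed from the parallel minor.

iv, bVII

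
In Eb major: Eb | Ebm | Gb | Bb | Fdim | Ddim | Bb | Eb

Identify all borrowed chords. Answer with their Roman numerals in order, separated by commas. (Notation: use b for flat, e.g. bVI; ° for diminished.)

Eb major has the diatonic set Eb, Fm, Gm, Ab, Bb, Cm, Ddim. Eb, Bb and Ddim all belong to that set. But Ebm (Eb–Gb–Bb) is foreign: the diatonic I on degree 1 is Eb, whereas Ebm comes from Eb minor. It is labeled i. But Gb (Gb–Bb–Db) is foreign: the diatonic iii on degree 3 is Gm, whereas Gb comes from Eb minor. It is labeled bIII. Fdim (F–Ab–Cb) is not: scale degree 2 in Eb major carries Fm (ii). In Eb minor the chord on that degree is Fdim, so here it functions as ii°, borrowed from the parallel minor.

i, bIII, ii°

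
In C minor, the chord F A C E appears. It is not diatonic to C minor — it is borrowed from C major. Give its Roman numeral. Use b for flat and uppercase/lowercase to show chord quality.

F is scale degree 4 in C minor. The diatonic chord on degree 4 would be Fm (iv), but F–A–C–E is the major-seventh chord from C major. As a borrowed chord it is labeled IVmaj7.

IVmaj7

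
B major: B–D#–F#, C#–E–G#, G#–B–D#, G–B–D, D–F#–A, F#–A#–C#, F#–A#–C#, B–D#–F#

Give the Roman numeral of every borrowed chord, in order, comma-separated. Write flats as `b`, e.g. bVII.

bVI, bIII

B major has the diatonic set B, C#m, D#m, E, F#, G#m, A#dim. B–D#–F# = B, C#–E–G# = C#m, G#–B–D# = G#m and F#–A#–C# = F# are all diatonic. G–B–D doesn't fit — on degree 6 B major would have G#m (vi). G is the degree-6 chord of B minor, so it is the borrowed bVI. D–F#–A doesn't fit — on degree 3 B major would have D#m (iii). D is the degree-3 chord of B minor, so it is the borrowed bIII.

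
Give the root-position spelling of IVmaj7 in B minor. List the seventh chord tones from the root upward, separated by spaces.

E G# B D#

The root, E, is scale degree 4 — the same note in B minor and B major; only the chord quality changes. Building the major-seventh chord from the parallel major on E: E–G#–B–D#.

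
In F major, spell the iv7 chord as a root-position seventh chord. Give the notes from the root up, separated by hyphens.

Bb-Db-F-Ab

iv7 is built on scale degree 4, which is Bb in both F major and its parallel. Building the minor-seventh chord from the parallel minor on Bb: Bb–Db–F–Ab.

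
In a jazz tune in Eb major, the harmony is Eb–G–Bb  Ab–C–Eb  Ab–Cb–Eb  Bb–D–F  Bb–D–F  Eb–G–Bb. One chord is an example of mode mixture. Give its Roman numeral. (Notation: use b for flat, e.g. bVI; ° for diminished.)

In Eb major the diatonic chords are Eb, Fm, Gm, Ab, Bb, Cm, Ddim. Eb–G–Bb = Eb, Ab–C–Eb = Ab and Bb–D–F = Bb are all diatonic. Ab–Cb–Eb is not: scale degree 4 in Eb major carries Ab (IV). In Eb minor the chord on that degree is Abm, so here it functions as iv, borrowed from the parallel minor.

iv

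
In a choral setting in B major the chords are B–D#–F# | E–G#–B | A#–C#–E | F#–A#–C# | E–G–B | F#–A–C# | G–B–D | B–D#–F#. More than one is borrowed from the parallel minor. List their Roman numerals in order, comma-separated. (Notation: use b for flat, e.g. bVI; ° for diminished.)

B major has the diatonic set B, C#m, D#m, E, F#, G#m, A#dim. B–D#–F# = B, E–G#–B = E, A#–C#–E = A#dim and F#–A#–C# = F# all belong to that set. But E–G–B is foreign: the diatonic IV on degree 4 is E, whereas Em comes from B minor. It is labeled iv. F#–A–C# is not: scale degree 5 in B major carries F# (V). In B minor the chord on that degree is F#m, so here it functions as v, borrowed from the parallel minor. G–B–D is not: scale degree 6 in B major carries G#m (vi). In B minor the chord on that degree is G, so here it functions as bVI, borrowed from the parallel minor.

iv, v, bVI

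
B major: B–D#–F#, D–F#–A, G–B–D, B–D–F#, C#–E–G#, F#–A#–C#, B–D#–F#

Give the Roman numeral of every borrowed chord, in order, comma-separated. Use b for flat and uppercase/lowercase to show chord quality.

B major has the diatonic set B, C#m, D#m, E, F#, G#m, A#dim. B–D#–F# = B, C#–E–G# = C#m and F#–A#–C# = F# all belong to that set. D–F#–A doesn't fit — on degree 3 B major would have D#m (iii). D is the degree-3 chord of B minor, so it is the borrowed bIII. G–B–D doesn't fit — on degree 6 B major would have G#m (vi). G is the degree-6 chord of B minor, so it is the borrowed bVI. But B–D–F# is foreign: the diatonic I on degree 1 is B, whereas Bm comes from B minor. It is labeled i.

bIII, bVI, i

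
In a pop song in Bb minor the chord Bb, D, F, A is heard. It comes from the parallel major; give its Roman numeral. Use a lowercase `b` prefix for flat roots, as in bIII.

The root Bb is the diatonic 1st degree of Bb minor; the borrowing shows in the chord quality. The diatonic chord on degree 1 would be Bbm (i), but Bb–D–F–A is the major-seventh chord from Bb major. As a borrowed chord it is labeled Imaj7.

Imaj7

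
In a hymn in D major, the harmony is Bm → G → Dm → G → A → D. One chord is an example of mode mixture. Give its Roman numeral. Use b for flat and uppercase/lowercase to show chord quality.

The diatonic triads in D major are D, Em, F#m, G, A, Bm, C#dim. Of the given chords, Bm, G, A and D are diatonic. But Dm (D–F–A) is foreign: the diatonic I on degree 1 is D, whereas Dm comes from D minor. It is labeled i.

i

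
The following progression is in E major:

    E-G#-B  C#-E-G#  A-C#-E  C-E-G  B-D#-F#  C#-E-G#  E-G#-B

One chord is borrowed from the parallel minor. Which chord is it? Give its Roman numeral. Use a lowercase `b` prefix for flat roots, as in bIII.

In E major the diatonic chords are E, F#m, G#m, A, B, C#m, D#dim. E–G#–B = E, C#–E–G# = C#m, A–C#–E = A and B–D#–F# = B are all diatonic. C–E–G is not: scale degree 6 in E major carries C#m (vi). In E minor the chord on that degree is C, so here it functions as bVI, borrowed from the parallel minor.

bVI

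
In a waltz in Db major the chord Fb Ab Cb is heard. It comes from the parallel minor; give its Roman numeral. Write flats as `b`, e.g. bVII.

The root Fb is the lowered 3rd scale degree — diatonically Db major has F there. Fb–Ab–Cb is a major chord — the form found in Db minor, not the diatonic iii (Fm). Borrowed into Db major it is written bIII.

bIII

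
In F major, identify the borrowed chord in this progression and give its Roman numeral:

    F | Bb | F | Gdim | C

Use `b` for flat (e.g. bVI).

ii°

F major has the diatonic set F, Gm, Am, Bb, C, Dm, Edim. F, Bb and C are all diatonic. But Gdim (G–Bb–Db) is foreign: the diatonic ii on degree 2 is Gm, whereas Gdim comes from F minor. It is labeled ii°.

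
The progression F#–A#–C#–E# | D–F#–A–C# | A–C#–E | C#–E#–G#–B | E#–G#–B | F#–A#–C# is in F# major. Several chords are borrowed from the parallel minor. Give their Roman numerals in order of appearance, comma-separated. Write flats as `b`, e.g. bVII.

bVImaj7, bIII

F# major has the diatonic set F#, G#m, A#m, B, C#, D#m, E#dim. F#–A#–C#–E# = F#maj7, C#–E#–G#–B = C#7, E#–G#–B = E#dim and F#–A#–C# = F# all belong to that set. But D–F#–A–C# is foreign: the diatonic vi on degree 6 is D#m, whereas Dmaj7 comes from F# minor. It is labeled bVImaj7. But A–C#–E is foreign: the diatonic iii on degree 3 is A#m, whereas A comes from F# minor. It is labeled bIII.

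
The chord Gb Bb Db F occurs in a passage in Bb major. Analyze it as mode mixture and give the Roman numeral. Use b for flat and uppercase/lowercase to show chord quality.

Gb is the lowered form of scale degree 6 in Bb major (the diatonic degree 6 is G). The diatonic chord on degree 6 would be Gm (vi), but Gb–Bb–Db–F is the major-seventh chord from Bb minor. As a borrowed chord it is labeled bVImaj7.

bVImaj7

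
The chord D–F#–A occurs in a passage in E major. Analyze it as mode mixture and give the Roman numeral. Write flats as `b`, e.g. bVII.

D is the lowered form of scale degree 7 in E major (the diatonic degree 7 is D#). The diatonic chord on degree 7 would be D#dim (vii°), but D–F#–A is the major chord from E minor. As a borrowed chord it is labeled bVII.

bVII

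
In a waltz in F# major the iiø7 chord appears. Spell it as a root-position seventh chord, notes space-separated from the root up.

iiø7 is built on scale degree 2, which is G# in both F# major and its parallel. In F# minor the chord on G# is G#–B–D–F#.

G# B D F#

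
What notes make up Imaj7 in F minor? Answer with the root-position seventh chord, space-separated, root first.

The root, F, is scale degree 1 — the same note in F minor and F major; only the chord quality changes. Stacking thirds in F major on F gives F–A–C–E.

F A C E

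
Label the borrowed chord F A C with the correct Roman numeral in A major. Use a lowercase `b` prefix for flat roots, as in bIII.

F is the lowered form of scale degree 6 in A major (the diatonic degree 6 is F#). The diatonic chord on degree 6 would be F#m (vi), but F–A–C is the major chord from A minor. As a borrowed chord it is labeled bVI.

bVI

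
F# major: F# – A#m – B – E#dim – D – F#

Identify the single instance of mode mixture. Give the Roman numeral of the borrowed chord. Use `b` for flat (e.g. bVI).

bVI

The diatonic triads in F# major are F#, G#m, A#m, B, C#, D#m, E#dim. Of the given chords, F#, A#m, B and E#dim are diatonic. But D (D–F#–A) is foreign: the diatonic vi on degree 6 is D#m, whereas D comes from F# minor. It is labeled bVI.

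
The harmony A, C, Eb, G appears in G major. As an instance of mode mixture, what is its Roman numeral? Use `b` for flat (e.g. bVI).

The root A is the diatonic 2nd degree of G major; the borrowing shows in the chord quality. Diatonically G major has Am (ii) on that degree; A–C–Eb–G is instead the half-diminished-seventh chord native to G minor, so it takes the label iiø7.

iiø7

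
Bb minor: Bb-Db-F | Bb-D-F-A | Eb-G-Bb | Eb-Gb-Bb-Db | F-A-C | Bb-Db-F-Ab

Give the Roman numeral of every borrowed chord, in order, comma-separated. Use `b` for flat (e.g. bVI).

Bb minor has the diatonic set Bbm, Cdim, Db, Ebm, F, Gb, Ab (with V from harmonic minor). Bb–Db–F = Bbm, Eb–Gb–Bb–Db = Ebm7, F–A–C = F and Bb–Db–F–Ab = Bbm7 all belong to that set. Bb–D–F–A doesn't fit — on degree 1 Bb minor would have Bbm (i). Bbmaj7 is the degree-1 chord of Bb major, so it is the borrowed Imaj7. Eb–G–Bb is not: scale degree 4 in Bb minor carries Ebm (iv). In Bb major the chord on that degree is Eb, so here it functions as IV, borrowed from the parallel major.

Imaj7, IV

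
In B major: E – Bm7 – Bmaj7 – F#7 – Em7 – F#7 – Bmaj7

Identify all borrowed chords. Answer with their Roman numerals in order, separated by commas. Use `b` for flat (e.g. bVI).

i7, iv7

In B major the diatonic chords are B, C#m, D#m, E, F#, G#m, A#dim. E, Bmaj7 and F#7 are all diatonic. But Bm7 (B–D–F#–A) is foreign: the diatonic I on degree 1 is B, whereas Bm7 comes from B minor. It is labeled i7. Em7 (E–G–B–D) is not: scale degree 4 in B major carries E (IV). In B minor the chord on that degree is Em7, so here it functions as iv7, borrowed from the parallel minor.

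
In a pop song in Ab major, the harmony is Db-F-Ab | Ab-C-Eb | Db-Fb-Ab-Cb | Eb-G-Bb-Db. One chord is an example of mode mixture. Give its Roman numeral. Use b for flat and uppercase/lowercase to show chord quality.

The diatonic triads in Ab major are Ab, Bbm, Cm, Db, Eb, Fm, Gdim. Db–F–Ab = Db, Ab–C–Eb = Ab and Eb–G–Bb–Db = Eb7 all belong to that set. But Db–Fb–Ab–Cb is foreign: the diatonic IV on degree 4 is Db, whereas Dbm7 comes from Ab minor. It is labeled iv7.

iv7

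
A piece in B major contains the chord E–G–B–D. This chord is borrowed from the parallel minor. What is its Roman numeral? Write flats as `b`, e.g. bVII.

The root E is the diatonic 4th degree of B major; the borrowing shows in the chord quality. Diatonically B major has E (IV) on that degree; E–G–B–D is instead the minor-seventh chord native to B minor, so it takes the label iv7.

iv7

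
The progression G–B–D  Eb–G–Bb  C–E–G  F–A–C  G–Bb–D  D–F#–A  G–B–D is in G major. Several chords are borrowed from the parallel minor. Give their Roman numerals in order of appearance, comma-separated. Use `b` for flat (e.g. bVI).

The diatonic triads in G major are G, Am, Bm, C, D, Em, F#dim. G–B–D = G, C–E–G = C and D–F#–A = D are all diatonic. Eb–G–Bb is not: scale degree 6 in G major carries Em (vi). In G minor the chord on that degree is Eb, so here it functions as bVI, borrowed from the parallel minor. F–A–C is not: scale degree 7 in G major carries F#dim (vii°). In G minor the chord on that degree is F, so here it functions as bVII, borrowed from the parallel minor. G–Bb–D doesn't fit — on degree 1 G major would have G (I). Gm is the degree-1 chord of G minor, so it is the borrowed i.

bVI, bVII, i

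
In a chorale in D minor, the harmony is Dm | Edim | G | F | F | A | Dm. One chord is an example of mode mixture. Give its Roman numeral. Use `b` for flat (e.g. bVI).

IV

The diatonic triads in D minor (with V from harmonic minor) are Dm, Edim, F, Gm, A, Bb, C. Of the given chords, Dm, Edim, F and A are diatonic. G (G–B–D) doesn't fit — on degree 4 D minor would have Gm (iv). G is the degree-4 chord of D major, so it is the borrowed IV.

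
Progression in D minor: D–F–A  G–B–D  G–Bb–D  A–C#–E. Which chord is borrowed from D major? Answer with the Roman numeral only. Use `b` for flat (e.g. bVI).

IV

The diatonic triads in D minor (with V from harmonic minor) are Dm, Edim, F, Gm, A, Bb, C. Of the given chords, D–F–A = Dm, G–Bb–D = Gm and A–C#–E = A are diatonic. But G–B–D is foreign: the diatonic iv on degree 4 is Gm, whereas G comes from D major. It is labeled IV.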